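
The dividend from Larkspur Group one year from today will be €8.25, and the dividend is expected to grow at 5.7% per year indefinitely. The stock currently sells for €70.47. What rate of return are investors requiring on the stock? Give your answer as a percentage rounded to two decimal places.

17.41%

P = D₁/(r − g) ⇒ r = D₁/P + g = €8.2500/€70.47 + 0.057 = 0.117071 + 0.057 = 0.174071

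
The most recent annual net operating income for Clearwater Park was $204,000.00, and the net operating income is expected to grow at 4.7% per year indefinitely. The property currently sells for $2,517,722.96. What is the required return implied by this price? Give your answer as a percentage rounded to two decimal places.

13.18%

D₁ = $204,000.00 × 1.047 = $213,588.0000
P = D₁/(r − g) ⇒ r = D₁/P + g = $213,588.0000/$2,517,722.96 + 0.047 = 0.084834 + 0.047 = 0.131834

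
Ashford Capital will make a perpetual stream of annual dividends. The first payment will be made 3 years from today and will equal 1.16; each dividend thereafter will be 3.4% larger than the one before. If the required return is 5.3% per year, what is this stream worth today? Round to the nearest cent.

Value at end of year 2: C₁ / (r − g) = 1.16 / (0.053 − 0.034) = 61.0526
Discount to today: PV = 61.0526 / (1 + 0.053)^2 = 61.0526 / 1.108809 = 55.06

55.06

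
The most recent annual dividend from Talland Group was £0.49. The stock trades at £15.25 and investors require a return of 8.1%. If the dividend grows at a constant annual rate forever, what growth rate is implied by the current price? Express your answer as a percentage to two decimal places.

4.73%

P = D₀(1+g)/(r−g) ⇒ P(r−g) = D₀(1+g) ⇒ g(P+D₀) = P·r − D₀
g = (P·r − D₀)/(P + D₀) = (£15.25×0.081 − £0.49) / (£15.25 + £0.49) = 0.047348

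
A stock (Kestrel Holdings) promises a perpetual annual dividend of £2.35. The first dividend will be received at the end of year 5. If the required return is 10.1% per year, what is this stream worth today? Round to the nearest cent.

Value at end of year 4: C / r = £2.35 / 0.101 = £23.2673
Discount to today: PV = £23.2673 / (1 + 0.101)^4 = £23.2673 / 1.469431 = £15.83

£15.83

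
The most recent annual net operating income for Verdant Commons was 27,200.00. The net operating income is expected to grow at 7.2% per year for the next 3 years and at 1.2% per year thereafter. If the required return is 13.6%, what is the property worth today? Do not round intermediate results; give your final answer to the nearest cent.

259288.30

D_1 = 29158.40000
D_2 = 31257.80480
D_3 = 33508.36675
Terminal value at year 3: TV = D_3×(1+g_2)/(r−g_2) = 33910.46715/0.124 = 273471.50925
P_0 = D_1/(1+r)^1 + D_2/(1+r)^2 + D_3/(1+r)^3 + TV/(1+r)^3
    = 25667.60563 + 24221.54334 + 22856.94935 + 186542.19956 = 259288.29789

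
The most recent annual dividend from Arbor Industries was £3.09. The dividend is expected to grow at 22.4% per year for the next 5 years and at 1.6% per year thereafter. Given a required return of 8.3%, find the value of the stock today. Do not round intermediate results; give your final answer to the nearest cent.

£109.05

D_1 = 3.78216
D_2 = 4.62936
D_3 = 5.66634
D_4 = 6.93560
D_5 = 8.48918
Terminal value at year 5: TV = D_5×(1+g_2)/(r−g_2) = 8.62500/0.067 = 128.73139
P_0 = D_1/(1+r)^1 + D_2/(1+r)^2 + D_3/(1+r)^3 + D_4/(1+r)^4 + D_5/(1+r)^5 + TV/(1+r)^5
    = 3.49230 + 3.94698 + 4.46085 + 5.04162 + 5.69801 + 86.40566 = 109.04542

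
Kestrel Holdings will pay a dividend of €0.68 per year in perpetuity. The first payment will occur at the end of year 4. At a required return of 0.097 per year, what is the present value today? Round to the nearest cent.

€5.31

Value at end of year 3: C / r = €0.68 / 0.097 = €7.0103
Discount to today: PV = €7.0103 / (1 + 0.097)^3 = €7.0103 / 1.320140 = €5.31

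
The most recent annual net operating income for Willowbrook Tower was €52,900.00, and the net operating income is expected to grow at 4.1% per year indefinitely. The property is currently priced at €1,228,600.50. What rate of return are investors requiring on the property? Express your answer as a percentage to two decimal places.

8.58%

D₁ = €52,900.00 × 1.041 = €55,068.9000
P = D₁/(r − g) ⇒ r = D₁/P + g = €55,068.9000/€1,228,600.50 + 0.041 = 0.044822 + 0.041 = 0.085822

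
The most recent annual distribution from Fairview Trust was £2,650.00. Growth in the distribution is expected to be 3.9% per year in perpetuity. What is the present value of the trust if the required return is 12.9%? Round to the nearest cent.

D₁ = D₀ × (1 + g) = £2,650.00 × 1.039 = £2,753.3500
Growing perpetuity: P = D₁ / (r − g) = £2,753.3500 / (0.129 − 0.039) = £30,592.78

£30592.78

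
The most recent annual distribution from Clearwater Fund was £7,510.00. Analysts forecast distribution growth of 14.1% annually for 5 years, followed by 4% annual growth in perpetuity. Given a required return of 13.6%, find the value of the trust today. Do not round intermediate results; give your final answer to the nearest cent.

D_1 = 8568.91000
D_2 = 9777.12631
D_3 = 11155.70112
D_4 = 12728.65498
D_5 = 14523.39533
Terminal value at year 5: TV = D_5×(1+g_2)/(r−g_2) = 15104.33114/0.096 = 157336.78274
P_0 = D_1/(1+r)^1 + D_2/(1+r)^2 + D_3/(1+r)^3 + D_4/(1+r)^4 + D_5/(1+r)^5 + TV/(1+r)^5
    = 7543.05458 + 7576.25464 + 7609.60083 + 7643.09379 + 7676.73417 + 83164.62020 = 121213.35821

£121213.36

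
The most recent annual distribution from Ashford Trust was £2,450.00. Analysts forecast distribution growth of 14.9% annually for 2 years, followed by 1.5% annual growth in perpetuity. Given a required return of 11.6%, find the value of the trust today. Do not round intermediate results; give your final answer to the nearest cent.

£31218.39

D_1 = 2815.05000
D_2 = 3234.49245
Terminal value at year 2: TV = D_2×(1+g_2)/(r−g_2) = 3283.00984/0.101 = 32505.04789
P_0 = D_1/(1+r)^1 + D_2/(1+r)^2 + TV/(1+r)^2
    = 2522.44624 + 2597.03470 + 26098.91308 = 31218.39402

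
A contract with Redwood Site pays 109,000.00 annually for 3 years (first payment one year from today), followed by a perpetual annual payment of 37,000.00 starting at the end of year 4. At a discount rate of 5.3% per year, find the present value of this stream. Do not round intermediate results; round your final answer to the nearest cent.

893090.04

PV of 3-year annuity: 109,000.00 × [1 − (1+0.053)^−3] / 0.053 = 295173.26265
Perpetuity value at year 3: 37,000.00 / 0.053 = 698113.20755
PV of perpetuity: 698113.20755 / (1+0.053)^3 = 597916.77894
Total PV = 295173.26265 + 597916.77894 = 893090.04159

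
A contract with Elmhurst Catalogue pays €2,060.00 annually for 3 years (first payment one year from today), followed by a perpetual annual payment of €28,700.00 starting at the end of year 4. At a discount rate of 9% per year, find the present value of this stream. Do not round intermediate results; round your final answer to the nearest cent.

€251455.20

PV of 3-year annuity: €2,060.00 × [1 − (1+0.09)^−3] / 0.09 = 5214.46701
Perpetuity value at year 3: €28,700.00 / 0.09 = 318888.88889
PV of perpetuity: 318888.88889 / (1+0.09)^3 = 246240.73198
Total PV = 5214.46701 + 246240.73198 = 251455.19899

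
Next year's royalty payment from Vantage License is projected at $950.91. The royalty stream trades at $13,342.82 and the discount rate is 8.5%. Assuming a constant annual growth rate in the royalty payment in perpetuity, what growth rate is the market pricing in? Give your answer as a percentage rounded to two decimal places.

P = D₁/(r−g) ⇒ g = r − D₁/P = 0.085 − $950.91/$13,342.82 = 0.013732

1.37%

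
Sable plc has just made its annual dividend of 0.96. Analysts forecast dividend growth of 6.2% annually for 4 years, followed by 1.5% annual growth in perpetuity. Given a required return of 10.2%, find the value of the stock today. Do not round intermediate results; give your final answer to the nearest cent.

13.16

D_1 = 1.01952
D_2 = 1.08273
D_3 = 1.14986
D_4 = 1.22115
Terminal value at year 4: TV = D_4×(1+g_2)/(r−g_2) = 1.23947/0.087 = 14.24676
P_0 = D_1/(1+r)^1 + D_2/(1+r)^2 + D_3/(1+r)^3 + D_4/(1+r)^4 + TV/(1+r)^4
    = 0.92515 + 0.89157 + 0.85921 + 0.82802 + 9.66028 = 13.16424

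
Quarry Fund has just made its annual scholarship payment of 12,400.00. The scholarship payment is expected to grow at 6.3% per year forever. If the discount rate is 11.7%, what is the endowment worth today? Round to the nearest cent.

244096.30

D₁ = D₀ × (1 + g) = 12,400.00 × 1.063 = 13,181.2000
Growing perpetuity: P = D₁ / (r − g) = 13,181.2000 / (0.117 − 0.063) = 244,096.30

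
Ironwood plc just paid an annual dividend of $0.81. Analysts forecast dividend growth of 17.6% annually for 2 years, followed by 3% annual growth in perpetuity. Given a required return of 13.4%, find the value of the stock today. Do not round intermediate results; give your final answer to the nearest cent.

$10.34

D_1 = 0.95256
D_2 = 1.12021
Terminal value at year 2: TV = D_2×(1+g_2)/(r−g_2) = 1.15382/0.104 = 11.09439
P_0 = D_1/(1+r)^1 + D_2/(1+r)^2 + TV/(1+r)^2
    = 0.84000 + 0.87111 + 8.62735 = 10.33846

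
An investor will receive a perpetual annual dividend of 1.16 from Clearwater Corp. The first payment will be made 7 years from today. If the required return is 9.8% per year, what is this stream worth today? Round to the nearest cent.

6.75

Value at end of year 6: C / r = 1.16 / 0.098 = 11.8367
Discount to today: PV = 11.8367 / (1 + 0.098)^6 = 11.8367 / 1.752323 = 6.75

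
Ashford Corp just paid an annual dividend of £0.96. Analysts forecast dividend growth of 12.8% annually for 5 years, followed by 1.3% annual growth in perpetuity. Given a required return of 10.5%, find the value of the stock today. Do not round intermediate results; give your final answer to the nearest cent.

D_1 = 1.08288
D_2 = 1.22149
D_3 = 1.37784
D_4 = 1.55420
D_5 = 1.75314
Terminal value at year 5: TV = D_5×(1+g_2)/(r−g_2) = 1.77593/0.092 = 19.30360
P_0 = D_1/(1+r)^1 + D_2/(1+r)^2 + D_3/(1+r)^3 + D_4/(1+r)^4 + D_5/(1+r)^5 + TV/(1+r)^5
    = 0.97998 + 1.00038 + 1.02120 + 1.04246 + 1.06416 + 11.71728 = 16.82546

£16.83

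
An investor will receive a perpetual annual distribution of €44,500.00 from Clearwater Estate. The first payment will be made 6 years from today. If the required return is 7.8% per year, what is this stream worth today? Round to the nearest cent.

€391896.70

Value at end of year 5: C / r = €44,500.00 / 0.078 = €570,512.8205
Discount to today: PV = €570,512.8205 / (1 + 0.078)^5 = €570,512.8205 / 1.455773 = €391,896.70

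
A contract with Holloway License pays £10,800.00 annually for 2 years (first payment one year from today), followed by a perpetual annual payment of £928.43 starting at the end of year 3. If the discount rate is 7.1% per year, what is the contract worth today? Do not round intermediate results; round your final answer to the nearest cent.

PV of 2-year annuity: £10,800.00 × [1 − (1+0.071)^−2] / 0.071 = 19499.56453
Perpetuity value at year 2: £928.43 / 0.071 = 13076.47887
PV of perpetuity: 13076.47887 / (1+0.071)^2 = 11400.18436
Total PV = 19499.56453 + 11400.18436 = 30899.74890

£30899.75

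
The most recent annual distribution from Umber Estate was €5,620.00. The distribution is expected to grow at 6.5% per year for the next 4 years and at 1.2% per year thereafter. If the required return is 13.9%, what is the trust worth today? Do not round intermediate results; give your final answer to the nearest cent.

€53289.11

D_1 = 5985.30000
D_2 = 6374.34450
D_3 = 6788.67689
D_4 = 7229.94089
Terminal value at year 4: TV = D_4×(1+g_2)/(r−g_2) = 7316.70018/0.127 = 57611.81245
P_0 = D_1/(1+r)^1 + D_2/(1+r)^2 + D_3/(1+r)^3 + D_4/(1+r)^4 + TV/(1+r)^4
    = 5254.87270 + 4913.46745 + 4594.24305 + 4295.75842 + 34230.76791 = 53289.10952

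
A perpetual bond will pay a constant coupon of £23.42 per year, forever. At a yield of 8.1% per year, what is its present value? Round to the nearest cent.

Level perpetuity: PV = C / r = £23.42 / 0.081 = £289.14

£289.14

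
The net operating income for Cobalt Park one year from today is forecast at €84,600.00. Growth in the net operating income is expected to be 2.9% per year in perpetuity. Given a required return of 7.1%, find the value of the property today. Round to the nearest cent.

Growing perpetuity: P = D₁ / (r − g) = €84,600.0000 / (0.071 − 0.029) = €2,014,285.71

€2014285.71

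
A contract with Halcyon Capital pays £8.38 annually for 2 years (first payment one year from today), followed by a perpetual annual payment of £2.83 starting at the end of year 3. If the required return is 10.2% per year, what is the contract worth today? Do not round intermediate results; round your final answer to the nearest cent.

£37.35

PV of 2-year annuity: £8.38 × [1 − (1+0.102)^−2] / 0.102 = 14.50486
Perpetuity value at year 2: £2.83 / 0.102 = 27.74510
PV of perpetuity: 27.74510 / (1+0.102)^2 = 22.84668
Total PV = 14.50486 + 22.84668 = 37.35154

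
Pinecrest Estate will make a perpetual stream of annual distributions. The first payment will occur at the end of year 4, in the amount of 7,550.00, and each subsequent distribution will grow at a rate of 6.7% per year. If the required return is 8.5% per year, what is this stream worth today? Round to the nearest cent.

328386.45

Value at end of year 3: C₁ / (r − g) = 7,550.00 / (0.085 − 0.067) = 419,444.4444
Discount to today: PV = 419,444.4444 / (1 + 0.085)^3 = 419,444.4444 / 1.277289 = 328,386.45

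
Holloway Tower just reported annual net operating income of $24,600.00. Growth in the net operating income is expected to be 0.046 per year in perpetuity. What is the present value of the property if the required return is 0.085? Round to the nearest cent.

D₁ = D₀ × (1 + g) = $24,600.00 × 1.046 = $25,731.6000
Growing perpetuity: P = D₁ / (r − g) = $25,731.6000 / (0.085 − 0.046) = $659,784.62

$659784.62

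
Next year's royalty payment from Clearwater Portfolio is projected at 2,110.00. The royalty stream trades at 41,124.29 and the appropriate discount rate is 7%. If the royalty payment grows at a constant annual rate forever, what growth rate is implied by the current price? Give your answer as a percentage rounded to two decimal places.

P = D₁/(r−g) ⇒ g = r − D₁/P = 0.07 − 2,110.00/41,124.29 = 0.018692

1.87%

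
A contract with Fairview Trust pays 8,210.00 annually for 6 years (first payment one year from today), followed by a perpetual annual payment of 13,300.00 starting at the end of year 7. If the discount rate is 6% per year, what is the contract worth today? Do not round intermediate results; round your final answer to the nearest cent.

PV of 6-year annuity: 8,210.00 × [1 − (1+0.06)^−6] / 0.06 = 40371.23272
Perpetuity value at year 6: 13,300.00 / 0.06 = 221666.66667
PV of perpetuity: 221666.66667 / (1+0.06)^6 = 156266.25313
Total PV = 40371.23272 + 156266.25313 = 196637.48585

196637.49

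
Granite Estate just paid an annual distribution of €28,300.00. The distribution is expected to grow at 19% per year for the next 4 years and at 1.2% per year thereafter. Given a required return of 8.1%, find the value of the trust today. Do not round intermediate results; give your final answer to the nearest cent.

€754301.93

D_1 = 33677.00000
D_2 = 40075.63000
D_3 = 47689.99970
D_4 = 56751.09964
Terminal value at year 4: TV = D_4×(1+g_2)/(r−g_2) = 57432.11284/0.069 = 832349.46143
P_0 = D_1/(1+r)^1 + D_2/(1+r)^2 + D_3/(1+r)^3 + D_4/(1+r)^4 + TV/(1+r)^4
    = 31153.56152 + 34294.85495 + 37752.89306 + 41559.61400 + 609541.00540 = 754301.92893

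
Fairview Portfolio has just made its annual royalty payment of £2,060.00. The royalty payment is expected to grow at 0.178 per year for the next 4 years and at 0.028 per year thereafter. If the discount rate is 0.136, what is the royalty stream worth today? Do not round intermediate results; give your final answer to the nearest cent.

£31703.06

D_1 = 2426.68000
D_2 = 2858.62904
D_3 = 3367.46501
D_4 = 3966.87378
Terminal value at year 4: TV = D_4×(1+g_2)/(r−g_2) = 4077.94625/0.108 = 37758.76154
P_0 = D_1/(1+r)^1 + D_2/(1+r)^2 + D_3/(1+r)^3 + D_4/(1+r)^4 + TV/(1+r)^4
    = 2136.16197 + 2215.13979 + 2297.03757 + 2381.96325 + 22672.76130 = 31703.06388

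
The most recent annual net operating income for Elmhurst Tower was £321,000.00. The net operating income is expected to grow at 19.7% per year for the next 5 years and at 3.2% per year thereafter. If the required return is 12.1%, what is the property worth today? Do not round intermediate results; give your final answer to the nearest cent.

£7129478.55

D_1 = 384237.00000
D_2 = 459931.68900
D_3 = 550538.23173
D_4 = 658994.26338
D_5 = 788816.13327
Terminal value at year 5: TV = D_5×(1+g_2)/(r−g_2) = 814058.24954/0.089 = 9146721.90490
P_0 = D_1/(1+r)^1 + D_2/(1+r)^2 + D_3/(1+r)^3 + D_4/(1+r)^4 + D_5/(1+r)^5 + TV/(1+r)^5
    = 342762.71186 + 366000.86182 + 390814.47957 + 417310.37649 + 445602.60541 + 5166987.51438 = 7129478.54954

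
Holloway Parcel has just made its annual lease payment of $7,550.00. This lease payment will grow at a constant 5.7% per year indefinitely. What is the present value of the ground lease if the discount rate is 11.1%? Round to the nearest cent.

$147784.26

D₁ = D₀ × (1 + g) = $7,550.00 × 1.057 = $7,980.3500
Growing perpetuity: P = D₁ / (r − g) = $7,980.3500 / (0.111 − 0.057) = $147,784.26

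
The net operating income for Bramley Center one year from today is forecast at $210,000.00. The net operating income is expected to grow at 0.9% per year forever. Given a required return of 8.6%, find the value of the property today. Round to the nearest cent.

Growing perpetuity: P = D₁ / (r − g) = $210,000.0000 / (0.086 − 0.009) = $2,727,272.73

$2727272.73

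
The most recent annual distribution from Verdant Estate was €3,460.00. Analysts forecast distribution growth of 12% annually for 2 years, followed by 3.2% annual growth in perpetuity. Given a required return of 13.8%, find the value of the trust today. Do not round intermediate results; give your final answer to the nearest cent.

D_1 = 3875.20000
D_2 = 4340.22400
Terminal value at year 2: TV = D_2×(1+g_2)/(r−g_2) = 4479.11117/0.106 = 42255.76574
P_0 = D_1/(1+r)^1 + D_2/(1+r)^2 + TV/(1+r)^2
    = 3405.27241 + 3351.41045 + 32628.82631 = 39385.50917

€39385.51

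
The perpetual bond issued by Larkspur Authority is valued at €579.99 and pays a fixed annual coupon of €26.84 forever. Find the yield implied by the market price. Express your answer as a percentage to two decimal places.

P = C/r ⇒ r = C/P = €26.84/€579.99 = 0.046277

4.63%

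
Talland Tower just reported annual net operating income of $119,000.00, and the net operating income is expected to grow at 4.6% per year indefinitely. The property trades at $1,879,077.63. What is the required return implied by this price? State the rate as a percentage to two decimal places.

11.22%

D₁ = $119,000.00 × 1.046 = $124,474.0000
P = D₁/(r − g) ⇒ r = D₁/P + g = $124,474.0000/$1,879,077.63 + 0.046 = 0.066242 + 0.046 = 0.112242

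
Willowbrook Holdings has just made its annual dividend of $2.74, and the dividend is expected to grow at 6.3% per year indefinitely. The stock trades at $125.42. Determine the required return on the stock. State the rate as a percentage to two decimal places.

D₁ = $2.74 × 1.063 = $2.9126
P = D₁/(r − g) ⇒ r = D₁/P + g = $2.9126/$125.42 + 0.063 = 0.023223 + 0.063 = 0.086223

8.62%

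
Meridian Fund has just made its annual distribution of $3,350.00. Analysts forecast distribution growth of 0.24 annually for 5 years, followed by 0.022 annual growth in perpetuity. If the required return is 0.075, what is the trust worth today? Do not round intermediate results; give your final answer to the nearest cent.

$158146.86

D_1 = 4154.00000
D_2 = 5150.96000
D_3 = 6387.19040
D_4 = 7920.11610
D_5 = 9820.94396
Terminal value at year 5: TV = D_5×(1+g_2)/(r−g_2) = 10037.00473/0.053 = 189377.44766
P_0 = D_1/(1+r)^1 + D_2/(1+r)^2 + D_3/(1+r)^3 + D_4/(1+r)^4 + D_5/(1+r)^5 + TV/(1+r)^5
    = 3864.18605 + 4457.29367 + 5141.43642 + 5930.58713 + 6840.86329 + 131912.49594 = 158146.86250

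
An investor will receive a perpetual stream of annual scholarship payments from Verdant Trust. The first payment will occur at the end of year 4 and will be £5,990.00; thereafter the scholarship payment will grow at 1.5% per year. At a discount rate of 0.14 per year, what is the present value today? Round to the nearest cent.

Value at end of year 3: C₁ / (r − g) = £5,990.00 / (0.14 − 0.015) = £47,920.0000
Discount to today: PV = £47,920.0000 / (1 + 0.14)^3 = £47,920.0000 / 1.481544 = £32,344.64

£32344.64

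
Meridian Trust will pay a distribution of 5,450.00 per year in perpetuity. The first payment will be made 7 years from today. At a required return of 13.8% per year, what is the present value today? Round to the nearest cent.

18182.93

Value at end of year 6: C / r = 5,450.00 / 0.138 = 39,492.7536
Discount to today: PV = 39,492.7536 / (1 + 0.138)^6 = 39,492.7536 / 2.171969 = 18,182.93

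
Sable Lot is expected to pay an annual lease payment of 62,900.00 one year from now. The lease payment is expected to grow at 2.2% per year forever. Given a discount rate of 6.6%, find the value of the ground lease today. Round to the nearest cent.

1429545.45

Growing perpetuity: P = D₁ / (r − g) = 62,900.0000 / (0.066 − 0.022) = 1,429,545.45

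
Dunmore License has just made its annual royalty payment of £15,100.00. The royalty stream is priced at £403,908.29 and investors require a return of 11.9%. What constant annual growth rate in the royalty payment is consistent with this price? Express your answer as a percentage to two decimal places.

7.87%

P = D₀(1+g)/(r−g) ⇒ P(r−g) = D₀(1+g) ⇒ g(P+D₀) = P·r − D₀
g = (P·r − D₀)/(P + D₀) = (£403,908.29×0.119 − £15,100.00) / (£403,908.29 + £15,100.00) = 0.078674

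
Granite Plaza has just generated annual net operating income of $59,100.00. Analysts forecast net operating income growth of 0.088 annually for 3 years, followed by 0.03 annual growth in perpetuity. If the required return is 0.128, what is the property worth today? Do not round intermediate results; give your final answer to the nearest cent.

$722408.68

D_1 = 64300.80000
D_2 = 69959.27040
D_3 = 76115.68620
Terminal value at year 3: TV = D_3×(1+g_2)/(r−g_2) = 78399.15678/0.098 = 799991.39573
P_0 = D_1/(1+r)^1 + D_2/(1+r)^2 + D_3/(1+r)^3 + TV/(1+r)^3
    = 57004.25532 + 54982.82783 + 53033.08216 + 557388.51656 = 722408.68186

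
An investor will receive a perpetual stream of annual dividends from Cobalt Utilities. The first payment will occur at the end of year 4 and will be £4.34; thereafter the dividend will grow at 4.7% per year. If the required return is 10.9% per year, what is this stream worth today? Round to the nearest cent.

£51.32

Value at end of year 3: C₁ / (r − g) = £4.34 / (0.109 − 0.047) = £70.0000
Discount to today: PV = £70.0000 / (1 + 0.109)^3 = £70.0000 / 1.363938 = £51.32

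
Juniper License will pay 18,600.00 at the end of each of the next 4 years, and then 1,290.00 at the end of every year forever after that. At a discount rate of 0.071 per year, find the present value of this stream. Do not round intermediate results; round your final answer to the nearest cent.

PV of 4-year annuity: 18,600.00 × [1 − (1+0.071)^−4] / 0.071 = 62860.16224
Perpetuity value at year 4: 1,290.00 / 0.071 = 18169.01408
PV of perpetuity: 18169.01408 / (1+0.071)^4 = 13809.35767
Total PV = 62860.16224 + 13809.35767 = 76669.51991

76669.52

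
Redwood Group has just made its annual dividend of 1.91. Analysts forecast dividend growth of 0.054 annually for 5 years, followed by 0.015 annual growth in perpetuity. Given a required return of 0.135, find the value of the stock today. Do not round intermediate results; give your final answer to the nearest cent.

D_1 = 2.01314
D_2 = 2.12185
D_3 = 2.23643
D_4 = 2.35720
D_5 = 2.48449
Terminal value at year 5: TV = D_5×(1+g_2)/(r−g_2) = 2.52175/0.12 = 21.01460
P_0 = D_1/(1+r)^1 + D_2/(1+r)^2 + D_3/(1+r)^3 + D_4/(1+r)^4 + D_5/(1+r)^5 + TV/(1+r)^5
    = 1.77369 + 1.64711 + 1.52956 + 1.42041 + 1.31904 + 11.15686 = 18.84667

18.85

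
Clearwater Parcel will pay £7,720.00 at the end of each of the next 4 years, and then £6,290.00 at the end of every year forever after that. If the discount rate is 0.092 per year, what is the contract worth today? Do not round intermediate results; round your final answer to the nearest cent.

PV of 4-year annuity: £7,720.00 × [1 − (1+0.092)^−4] / 0.092 = 24901.23564
Perpetuity value at year 4: £6,290.00 / 0.092 = 68369.56522
PV of perpetuity: 68369.56522 / (1+0.092)^4 = 48080.86416
Total PV = 24901.23564 + 48080.86416 = 72982.09980

£72982.10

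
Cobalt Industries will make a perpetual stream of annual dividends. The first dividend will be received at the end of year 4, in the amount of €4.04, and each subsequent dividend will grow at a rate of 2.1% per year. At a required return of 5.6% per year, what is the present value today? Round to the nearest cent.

Value at end of year 3: C₁ / (r − g) = €4.04 / (0.056 − 0.021) = €115.4286
Discount to today: PV = €115.4286 / (1 + 0.056)^3 = €115.4286 / 1.177584 = €98.02

€98.02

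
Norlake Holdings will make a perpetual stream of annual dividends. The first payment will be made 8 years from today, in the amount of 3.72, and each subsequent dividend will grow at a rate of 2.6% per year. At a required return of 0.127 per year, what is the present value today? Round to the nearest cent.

15.95

Value at end of year 7: C₁ / (r − g) = 3.72 / (0.127 − 0.026) = 36.8317
Discount to today: PV = 36.8317 / (1 + 0.127)^7 = 36.8317 / 2.309231 = 15.95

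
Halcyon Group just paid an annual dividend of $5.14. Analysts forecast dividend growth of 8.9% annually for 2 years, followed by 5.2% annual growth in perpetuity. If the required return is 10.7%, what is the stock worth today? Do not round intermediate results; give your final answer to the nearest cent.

D_1 = 5.59746
D_2 = 6.09563
Terminal value at year 2: TV = D_2×(1+g_2)/(r−g_2) = 6.41261/0.055 = 116.59285
P_0 = D_1/(1+r)^1 + D_2/(1+r)^2 + TV/(1+r)^2
    = 5.05642 + 4.97420 + 95.14297 = 105.17359

$105.17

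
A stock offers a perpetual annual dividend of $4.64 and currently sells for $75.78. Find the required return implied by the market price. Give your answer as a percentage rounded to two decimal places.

P = C/r ⇒ r = C/P = $4.64/$75.78 = 0.061230

6.12%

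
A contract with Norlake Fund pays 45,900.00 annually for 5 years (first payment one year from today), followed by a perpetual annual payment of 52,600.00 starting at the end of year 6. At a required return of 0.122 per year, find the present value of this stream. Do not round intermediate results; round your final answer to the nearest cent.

PV of 5-year annuity: 45,900.00 × [1 − (1+0.122)^−5] / 0.122 = 164642.70828
Perpetuity value at year 5: 52,600.00 / 0.122 = 431147.54098
PV of perpetuity: 431147.54098 / (1+0.122)^5 = 242472.01908
Total PV = 164642.70828 + 242472.01908 = 407114.72736

407114.73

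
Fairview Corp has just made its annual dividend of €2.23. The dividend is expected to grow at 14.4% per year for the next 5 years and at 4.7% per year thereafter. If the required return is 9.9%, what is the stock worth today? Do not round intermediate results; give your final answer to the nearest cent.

D_1 = 2.55112
D_2 = 2.91848
D_3 = 3.33874
D_4 = 3.81952
D_5 = 4.36953
Terminal value at year 5: TV = D_5×(1+g_2)/(r−g_2) = 4.57490/0.052 = 87.97886
P_0 = D_1/(1+r)^1 + D_2/(1+r)^2 + D_3/(1+r)^3 + D_4/(1+r)^4 + D_5/(1+r)^5 + TV/(1+r)^5
    = 2.32131 + 2.41636 + 2.51530 + 2.61829 + 2.72550 + 54.87694 = 67.47370

€67.47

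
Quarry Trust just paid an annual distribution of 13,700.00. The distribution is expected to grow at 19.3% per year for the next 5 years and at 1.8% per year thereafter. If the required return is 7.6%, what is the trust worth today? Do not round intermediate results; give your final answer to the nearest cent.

D_1 = 16344.10000
D_2 = 19498.51130
D_3 = 23261.72398
D_4 = 27751.23671
D_5 = 33107.22539
Terminal value at year 5: TV = D_5×(1+g_2)/(r−g_2) = 33703.15545/0.058 = 581088.88709
P_0 = D_1/(1+r)^1 + D_2/(1+r)^2 + D_3/(1+r)^3 + D_4/(1+r)^4 + D_5/(1+r)^5 + TV/(1+r)^5
    = 15189.68401 + 16841.35040 + 18672.61248 + 20702.99878 + 22954.16129 + 402885.10671 = 497245.91366

497245.91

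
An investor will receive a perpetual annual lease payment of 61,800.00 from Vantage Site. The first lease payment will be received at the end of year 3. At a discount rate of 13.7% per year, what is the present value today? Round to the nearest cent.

Value at end of year 2: C / r = 61,800.00 / 0.137 = 451,094.8905
Discount to today: PV = 451,094.8905 / (1 + 0.137)^2 = 451,094.8905 / 1.292769 = 348,936.96

348936.96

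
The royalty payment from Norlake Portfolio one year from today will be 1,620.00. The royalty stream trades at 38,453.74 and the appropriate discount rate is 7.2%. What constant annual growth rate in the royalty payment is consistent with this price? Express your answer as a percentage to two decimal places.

2.99%

P = D₁/(r−g) ⇒ g = r − D₁/P = 0.072 − 1,620.00/38,453.74 = 0.029871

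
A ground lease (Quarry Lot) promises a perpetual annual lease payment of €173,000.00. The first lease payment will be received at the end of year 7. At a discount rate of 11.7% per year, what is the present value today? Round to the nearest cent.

Value at end of year 6: C / r = €173,000.00 / 0.117 = €1,478,632.4786
Discount to today: PV = €1,478,632.4786 / (1 + 0.117)^6 = €1,478,632.4786 / 1.942312 = €761,274.36

€761274.36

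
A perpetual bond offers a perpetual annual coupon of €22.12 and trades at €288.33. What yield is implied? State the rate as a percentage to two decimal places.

P = C/r ⇒ r = C/P = €22.12/€288.33 = 0.076718

7.67%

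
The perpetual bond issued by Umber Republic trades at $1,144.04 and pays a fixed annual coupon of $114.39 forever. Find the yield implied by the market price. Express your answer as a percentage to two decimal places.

P = C/r ⇒ r = C/P = $114.39/$1,144.04 = 0.099988

10.00%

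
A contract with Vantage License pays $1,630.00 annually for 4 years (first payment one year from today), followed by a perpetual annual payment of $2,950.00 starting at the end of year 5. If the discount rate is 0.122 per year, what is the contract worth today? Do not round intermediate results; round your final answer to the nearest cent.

PV of 4-year annuity: $1,630.00 × [1 − (1+0.122)^−4] / 0.122 = 4930.09724
Perpetuity value at year 4: $2,950.00 / 0.122 = 24180.32787
PV of perpetuity: 24180.32787 / (1+0.122)^4 = 15257.75924
Total PV = 4930.09724 + 15257.75924 = 20187.85648

$20187.86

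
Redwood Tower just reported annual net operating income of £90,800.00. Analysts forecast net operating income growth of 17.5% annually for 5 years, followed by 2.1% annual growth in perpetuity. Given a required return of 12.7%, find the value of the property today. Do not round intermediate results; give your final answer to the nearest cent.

£1592806.41

D_1 = 106690.00000
D_2 = 125360.75000
D_3 = 147298.88125
D_4 = 173076.18547
D_5 = 203364.51793
Terminal value at year 5: TV = D_5×(1+g_2)/(r−g_2) = 207635.17280/0.106 = 1958822.38493
P_0 = D_1/(1+r)^1 + D_2/(1+r)^2 + D_3/(1+r)^3 + D_4/(1+r)^4 + D_5/(1+r)^5 + TV/(1+r)^5
    = 94667.25821 + 98699.22661 + 102902.92038 + 107285.65346 + 111855.05130 + 1077396.29602 = 1592806.40598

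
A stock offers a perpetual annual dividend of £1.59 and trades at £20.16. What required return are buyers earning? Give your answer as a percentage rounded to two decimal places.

P = C/r ⇒ r = C/P = £1.59/£20.16 = 0.078869

7.89%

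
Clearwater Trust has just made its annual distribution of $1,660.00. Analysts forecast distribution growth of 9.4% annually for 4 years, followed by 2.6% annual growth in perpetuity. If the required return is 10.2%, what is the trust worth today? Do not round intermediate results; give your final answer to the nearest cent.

D_1 = 1816.04000
D_2 = 1986.74776
D_3 = 2173.50205
D_4 = 2377.81124
Terminal value at year 4: TV = D_4×(1+g_2)/(r−g_2) = 2439.63433/0.076 = 32100.45177
P_0 = D_1/(1+r)^1 + D_2/(1+r)^2 + D_3/(1+r)^3 + D_4/(1+r)^4 + TV/(1+r)^4
    = 1647.94918 + 1635.98585 + 1624.10936 + 1612.31910 + 21766.30781 = 28286.67130

$28286.67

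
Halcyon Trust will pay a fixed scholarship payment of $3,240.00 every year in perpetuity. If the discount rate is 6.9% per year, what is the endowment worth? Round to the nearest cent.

$46956.52

Level perpetuity: PV = C / r = $3,240.00 / 0.069 = $46,956.52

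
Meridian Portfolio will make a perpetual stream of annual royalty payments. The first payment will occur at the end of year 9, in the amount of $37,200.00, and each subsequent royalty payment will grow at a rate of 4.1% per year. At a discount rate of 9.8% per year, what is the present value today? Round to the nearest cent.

$308922.37

Value at end of year 8: C₁ / (r − g) = $37,200.00 / (0.098 − 0.041) = $652,631.5789
Discount to today: PV = $652,631.5789 / (1 + 0.098)^8 = $652,631.5789 / 2.112607 = $308,922.37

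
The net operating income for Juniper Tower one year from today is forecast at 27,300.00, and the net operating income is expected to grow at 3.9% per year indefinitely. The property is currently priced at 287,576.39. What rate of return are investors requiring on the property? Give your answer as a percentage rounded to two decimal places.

13.39%

P = D₁/(r − g) ⇒ r = D₁/P + g = 27,300.0000/287,576.39 + 0.039 = 0.094931 + 0.039 = 0.133931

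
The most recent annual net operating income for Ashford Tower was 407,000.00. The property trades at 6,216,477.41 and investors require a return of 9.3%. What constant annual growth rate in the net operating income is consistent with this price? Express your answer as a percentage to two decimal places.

2.58%

P = D₀(1+g)/(r−g) ⇒ P(r−g) = D₀(1+g) ⇒ g(P+D₀) = P·r − D₀
g = (P·r − D₀)/(P + D₀) = (6,216,477.41×0.093 − 407,000.00) / (6,216,477.41 + 407,000.00) = 0.025837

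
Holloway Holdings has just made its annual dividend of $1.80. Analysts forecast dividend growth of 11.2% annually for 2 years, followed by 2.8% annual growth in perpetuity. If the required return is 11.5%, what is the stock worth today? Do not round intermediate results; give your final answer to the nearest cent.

$24.74

D_1 = 2.00160
D_2 = 2.22578
Terminal value at year 2: TV = D_2×(1+g_2)/(r−g_2) = 2.28810/0.087 = 26.30001
P_0 = D_1/(1+r)^1 + D_2/(1+r)^2 + TV/(1+r)^2
    = 1.79516 + 1.79033 + 21.15467 = 24.74015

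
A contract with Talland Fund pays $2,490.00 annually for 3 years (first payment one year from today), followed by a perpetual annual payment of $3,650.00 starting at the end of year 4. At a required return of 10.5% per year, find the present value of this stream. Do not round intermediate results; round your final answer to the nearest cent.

$31902.36

PV of 3-year annuity: $2,490.00 × [1 − (1+0.105)^−3] / 0.105 = 6138.15742
Perpetuity value at year 3: $3,650.00 / 0.105 = 34761.90476
PV of perpetuity: 34761.90476 / (1+0.105)^3 = 25764.20412
Total PV = 6138.15742 + 25764.20412 = 31902.36155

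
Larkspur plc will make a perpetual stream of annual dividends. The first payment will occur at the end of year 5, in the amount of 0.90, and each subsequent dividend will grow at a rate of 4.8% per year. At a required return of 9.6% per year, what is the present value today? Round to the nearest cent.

Value at end of year 4: C₁ / (r − g) = 0.90 / (0.096 − 0.048) = 18.7500
Discount to today: PV = 18.7500 / (1 + 0.096)^4 = 18.7500 / 1.442920 = 12.99

12.99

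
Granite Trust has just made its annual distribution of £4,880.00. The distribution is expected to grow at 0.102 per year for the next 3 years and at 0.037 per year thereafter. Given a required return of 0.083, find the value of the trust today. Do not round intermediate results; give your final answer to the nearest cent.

£131064.18

D_1 = 5377.76000
D_2 = 5926.29152
D_3 = 6530.77326
Terminal value at year 3: TV = D_3×(1+g_2)/(r−g_2) = 6772.41187/0.046 = 147226.34490
P_0 = D_1/(1+r)^1 + D_2/(1+r)^2 + D_3/(1+r)^3 + TV/(1+r)^3
    = 4965.61404 + 5052.73007 + 5141.37446 + 115904.46332 = 131064.18189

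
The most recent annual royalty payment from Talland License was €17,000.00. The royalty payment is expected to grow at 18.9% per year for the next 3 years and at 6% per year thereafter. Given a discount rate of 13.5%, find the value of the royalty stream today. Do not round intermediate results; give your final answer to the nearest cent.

D_1 = 20213.00000
D_2 = 24033.25700
D_3 = 28575.54257
Terminal value at year 3: TV = D_3×(1+g_2)/(r−g_2) = 30290.07513/0.075 = 403867.66837
P_0 = D_1/(1+r)^1 + D_2/(1+r)^2 + D_3/(1+r)^3 + TV/(1+r)^3
    = 17808.81057 + 18656.10200 + 19543.70509 + 276217.69863 = 332226.31629

€332226.32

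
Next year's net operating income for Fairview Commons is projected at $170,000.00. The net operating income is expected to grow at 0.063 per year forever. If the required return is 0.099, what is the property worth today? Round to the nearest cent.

Growing perpetuity: P = D₁ / (r − g) = $170,000.0000 / (0.099 − 0.063) = $4,722,222.22

$4722222.22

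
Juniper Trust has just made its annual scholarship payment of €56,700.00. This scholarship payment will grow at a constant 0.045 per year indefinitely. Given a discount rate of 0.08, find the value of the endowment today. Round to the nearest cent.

€1692900.00

D₁ = D₀ × (1 + g) = €56,700.00 × 1.045 = €59,251.5000
Growing perpetuity: P = D₁ / (r − g) = €59,251.5000 / (0.08 − 0.045) = €1,692,900.00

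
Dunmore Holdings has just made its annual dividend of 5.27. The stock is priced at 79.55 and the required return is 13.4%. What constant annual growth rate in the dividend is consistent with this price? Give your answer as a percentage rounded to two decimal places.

6.35%

P = D₀(1+g)/(r−g) ⇒ P(r−g) = D₀(1+g) ⇒ g(P+D₀) = P·r − D₀
g = (P·r − D₀)/(P + D₀) = (79.55×0.134 − 5.27) / (79.55 + 5.27) = 0.063543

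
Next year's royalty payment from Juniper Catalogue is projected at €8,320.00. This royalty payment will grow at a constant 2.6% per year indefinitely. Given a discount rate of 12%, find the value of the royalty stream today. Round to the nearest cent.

Growing perpetuity: P = D₁ / (r − g) = €8,320.0000 / (0.12 − 0.026) = €88,510.64

€88510.64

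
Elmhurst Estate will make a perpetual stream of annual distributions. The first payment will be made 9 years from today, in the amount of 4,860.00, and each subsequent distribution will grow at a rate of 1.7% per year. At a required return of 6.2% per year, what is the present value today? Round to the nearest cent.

66746.37

Value at end of year 8: C₁ / (r − g) = 4,860.00 / (0.062 − 0.017) = 108,000.0000
Discount to today: PV = 108,000.0000 / (1 + 0.062)^8 = 108,000.0000 / 1.618066 = 66,746.37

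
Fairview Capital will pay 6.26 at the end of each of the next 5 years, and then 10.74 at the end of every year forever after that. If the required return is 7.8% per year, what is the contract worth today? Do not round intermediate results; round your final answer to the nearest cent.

119.71

PV of 5-year annuity: 6.26 × [1 − (1+0.078)^−5] / 0.078 = 25.12667
Perpetuity value at year 5: 10.74 / 0.078 = 137.69231
PV of perpetuity: 137.69231 / (1+0.078)^5 = 94.58361
Total PV = 25.12667 + 94.58361 = 119.71028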